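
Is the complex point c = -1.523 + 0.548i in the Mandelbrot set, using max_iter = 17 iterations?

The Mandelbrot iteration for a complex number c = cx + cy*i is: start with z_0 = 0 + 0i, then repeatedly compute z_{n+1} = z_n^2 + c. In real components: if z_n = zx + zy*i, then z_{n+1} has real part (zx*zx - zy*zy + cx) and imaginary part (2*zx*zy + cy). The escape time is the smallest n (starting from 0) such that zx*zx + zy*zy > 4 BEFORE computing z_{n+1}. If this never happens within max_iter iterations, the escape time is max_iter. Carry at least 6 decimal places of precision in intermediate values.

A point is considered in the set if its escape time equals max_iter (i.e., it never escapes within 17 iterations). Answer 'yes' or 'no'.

z_0 = 0 + 0i, c = -1.5230 + 0.5480i
Iter 1: z = -1.5230 + 0.5480i, |z|^2 = 2.6198
Iter 2: z = 0.4962 + -1.1212i, |z|^2 = 1.5033
Iter 3: z = -2.5339 + -0.5647i, |z|^2 = 6.7394
Escaped at iteration 3

Answer: no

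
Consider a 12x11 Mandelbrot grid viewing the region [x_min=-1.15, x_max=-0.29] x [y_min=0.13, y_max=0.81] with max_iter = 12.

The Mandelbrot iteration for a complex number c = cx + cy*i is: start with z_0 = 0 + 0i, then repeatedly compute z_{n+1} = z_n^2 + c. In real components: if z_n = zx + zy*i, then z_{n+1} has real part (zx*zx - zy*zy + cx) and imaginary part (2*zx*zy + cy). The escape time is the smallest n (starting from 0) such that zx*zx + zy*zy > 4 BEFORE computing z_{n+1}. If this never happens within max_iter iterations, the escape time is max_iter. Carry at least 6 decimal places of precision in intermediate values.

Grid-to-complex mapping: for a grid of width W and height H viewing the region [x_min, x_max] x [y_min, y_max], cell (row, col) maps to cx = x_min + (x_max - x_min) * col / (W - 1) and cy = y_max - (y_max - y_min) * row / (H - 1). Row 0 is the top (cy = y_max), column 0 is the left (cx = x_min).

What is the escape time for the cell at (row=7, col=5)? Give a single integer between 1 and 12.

z_0 = 0 + 0i, c = -0.7591 + 0.3340i
Iter 1: z = -0.7591 + 0.3340i, |z|^2 = 0.6878
Iter 2: z = -0.2944 + -0.1731i, |z|^2 = 0.1166
Iter 3: z = -0.7024 + 0.4359i, |z|^2 = 0.6833
Iter 4: z = -0.4558 + -0.2783i, |z|^2 = 0.2852
Iter 5: z = -0.6288 + 0.5877i, |z|^2 = 0.7408
Iter 6: z = -0.7091 + -0.4051i, |z|^2 = 0.6670
Iter 7: z = -0.4204 + 0.9086i, |z|^2 = 1.0022
Iter 8: z = -1.4079 + -0.4299i, |z|^2 = 2.1670
Iter 9: z = 1.0384 + 1.5445i, |z|^2 = 3.4636
Iter 10: z = -2.0662 + 3.5415i, |z|^2 = 16.8111
Escaped at iteration 10

Answer: 10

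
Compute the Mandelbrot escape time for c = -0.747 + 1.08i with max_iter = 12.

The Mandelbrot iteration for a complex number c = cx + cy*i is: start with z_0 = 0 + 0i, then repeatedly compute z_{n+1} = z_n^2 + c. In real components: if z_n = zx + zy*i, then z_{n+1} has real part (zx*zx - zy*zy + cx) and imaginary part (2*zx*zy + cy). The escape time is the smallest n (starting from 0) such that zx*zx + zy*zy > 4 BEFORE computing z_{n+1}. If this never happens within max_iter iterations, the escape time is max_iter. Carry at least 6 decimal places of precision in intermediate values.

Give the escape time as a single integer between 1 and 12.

Answer: 3

Derivation:
z_0 = 0 + 0i, c = -0.7470 + 1.0800i
Iter 1: z = -0.7470 + 1.0800i, |z|^2 = 1.7244
Iter 2: z = -1.3554 + -0.5335i, |z|^2 = 2.1217
Iter 3: z = 0.8054 + 2.5263i, |z|^2 = 7.0307
Escaped at iteration 3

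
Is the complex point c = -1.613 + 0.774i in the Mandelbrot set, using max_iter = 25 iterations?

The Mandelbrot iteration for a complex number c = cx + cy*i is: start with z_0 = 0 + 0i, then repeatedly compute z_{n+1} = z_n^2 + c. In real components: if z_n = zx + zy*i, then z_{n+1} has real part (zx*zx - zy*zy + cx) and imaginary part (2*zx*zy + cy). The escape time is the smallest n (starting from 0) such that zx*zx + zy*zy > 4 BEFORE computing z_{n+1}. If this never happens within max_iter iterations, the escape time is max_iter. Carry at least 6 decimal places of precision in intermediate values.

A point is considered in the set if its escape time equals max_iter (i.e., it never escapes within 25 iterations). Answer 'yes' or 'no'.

z_0 = 0 + 0i, c = -1.6130 + 0.7740i
Iter 1: z = -1.6130 + 0.7740i, |z|^2 = 3.2008
Iter 2: z = 0.3897 + -1.7229i, |z|^2 = 3.1203
Iter 3: z = -4.4296 + -0.5688i, |z|^2 = 19.9450
Escaped at iteration 3

Answer: no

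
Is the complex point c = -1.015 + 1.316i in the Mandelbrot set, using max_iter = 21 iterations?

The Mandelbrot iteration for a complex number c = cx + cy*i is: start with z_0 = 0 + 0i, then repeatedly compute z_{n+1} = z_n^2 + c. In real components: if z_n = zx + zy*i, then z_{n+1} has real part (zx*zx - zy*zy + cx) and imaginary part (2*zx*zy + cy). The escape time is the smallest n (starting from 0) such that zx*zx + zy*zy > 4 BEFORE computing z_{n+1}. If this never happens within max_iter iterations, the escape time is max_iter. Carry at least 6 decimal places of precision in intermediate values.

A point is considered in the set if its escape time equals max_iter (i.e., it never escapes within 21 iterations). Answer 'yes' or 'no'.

z_0 = 0 + 0i, c = -1.0150 + 1.3160i
Iter 1: z = -1.0150 + 1.3160i, |z|^2 = 2.7621
Iter 2: z = -1.7166 + -1.3555i, |z|^2 = 4.7841
Escaped at iteration 2

Answer: no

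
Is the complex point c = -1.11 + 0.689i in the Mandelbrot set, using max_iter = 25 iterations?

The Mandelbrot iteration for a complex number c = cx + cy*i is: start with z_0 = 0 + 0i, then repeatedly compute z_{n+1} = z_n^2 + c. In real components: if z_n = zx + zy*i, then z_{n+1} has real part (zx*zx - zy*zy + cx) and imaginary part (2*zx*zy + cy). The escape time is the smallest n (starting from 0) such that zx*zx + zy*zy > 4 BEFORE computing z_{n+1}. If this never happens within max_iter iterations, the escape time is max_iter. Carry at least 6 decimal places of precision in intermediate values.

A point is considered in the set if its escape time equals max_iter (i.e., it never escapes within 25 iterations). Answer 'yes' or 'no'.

Answer: no

Derivation:
z_0 = 0 + 0i, c = -1.1100 + 0.6890i
Iter 1: z = -1.1100 + 0.6890i, |z|^2 = 1.7068
Iter 2: z = -0.3526 + -0.8406i, |z|^2 = 0.8309
Iter 3: z = -1.6922 + 1.2818i, |z|^2 = 4.5067
Escaped at iteration 3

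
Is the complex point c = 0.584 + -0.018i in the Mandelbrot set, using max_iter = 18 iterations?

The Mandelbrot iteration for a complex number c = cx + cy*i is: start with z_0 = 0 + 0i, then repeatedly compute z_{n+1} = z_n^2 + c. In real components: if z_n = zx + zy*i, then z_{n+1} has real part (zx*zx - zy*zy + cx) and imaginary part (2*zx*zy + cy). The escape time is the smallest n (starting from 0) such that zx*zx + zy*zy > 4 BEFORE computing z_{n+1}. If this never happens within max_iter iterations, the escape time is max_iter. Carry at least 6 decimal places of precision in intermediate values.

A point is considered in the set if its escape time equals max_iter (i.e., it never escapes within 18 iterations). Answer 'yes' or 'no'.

Answer: no

Derivation:
z_0 = 0 + 0i, c = 0.5840 + -0.0180i
Iter 1: z = 0.5840 + -0.0180i, |z|^2 = 0.3414
Iter 2: z = 0.9247 + -0.0390i, |z|^2 = 0.8567
Iter 3: z = 1.4376 + -0.0902i, |z|^2 = 2.0748
Iter 4: z = 2.6426 + -0.2773i, |z|^2 = 7.0601
Escaped at iteration 4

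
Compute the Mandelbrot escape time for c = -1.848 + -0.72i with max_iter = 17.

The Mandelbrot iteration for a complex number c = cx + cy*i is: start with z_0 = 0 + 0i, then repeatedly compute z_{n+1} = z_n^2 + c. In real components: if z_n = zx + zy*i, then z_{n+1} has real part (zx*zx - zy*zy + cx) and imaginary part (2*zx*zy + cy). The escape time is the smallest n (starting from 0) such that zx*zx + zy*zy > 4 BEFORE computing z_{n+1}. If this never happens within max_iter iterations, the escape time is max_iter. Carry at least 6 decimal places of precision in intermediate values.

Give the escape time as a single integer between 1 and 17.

Answer: 2

Derivation:
z_0 = 0 + 0i, c = -1.8480 + -0.7200i
Iter 1: z = -1.8480 + -0.7200i, |z|^2 = 3.9335
Iter 2: z = 1.0487 + 1.9411i, |z|^2 = 4.8677
Escaped at iteration 2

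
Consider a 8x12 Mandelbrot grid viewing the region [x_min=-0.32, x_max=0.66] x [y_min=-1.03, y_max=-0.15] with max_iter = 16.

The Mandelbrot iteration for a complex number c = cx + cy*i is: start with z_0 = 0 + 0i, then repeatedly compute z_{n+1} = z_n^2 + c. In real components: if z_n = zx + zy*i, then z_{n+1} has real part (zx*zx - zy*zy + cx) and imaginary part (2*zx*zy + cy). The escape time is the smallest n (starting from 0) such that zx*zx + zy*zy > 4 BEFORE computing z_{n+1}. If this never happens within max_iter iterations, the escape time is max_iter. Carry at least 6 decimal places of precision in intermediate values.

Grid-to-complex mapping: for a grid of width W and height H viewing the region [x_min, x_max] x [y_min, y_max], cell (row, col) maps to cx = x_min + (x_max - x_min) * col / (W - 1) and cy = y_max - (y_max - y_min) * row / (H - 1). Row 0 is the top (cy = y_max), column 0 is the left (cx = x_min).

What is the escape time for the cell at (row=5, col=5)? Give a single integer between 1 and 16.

Answer: 10

Derivation:
z_0 = 0 + 0i, c = 0.3800 + -0.5500i
Iter 1: z = 0.3800 + -0.5500i, |z|^2 = 0.4469
Iter 2: z = 0.2219 + -0.9680i, |z|^2 = 0.9863
Iter 3: z = -0.5078 + -0.9796i, |z|^2 = 1.2175
Iter 4: z = -0.3218 + 0.4448i, |z|^2 = 0.3014
Iter 5: z = 0.2856 + -0.8363i, |z|^2 = 0.7810
Iter 6: z = -0.2378 + -1.0278i, |z|^2 = 1.1128
Iter 7: z = -0.6197 + -0.0613i, |z|^2 = 0.3878
Iter 8: z = 0.7603 + -0.4741i, |z|^2 = 0.8028
Iter 9: z = 0.7334 + -1.2709i, |z|^2 = 2.1530
Iter 10: z = -0.6973 + -2.4141i, |z|^2 = 6.3139
Escaped at iteration 10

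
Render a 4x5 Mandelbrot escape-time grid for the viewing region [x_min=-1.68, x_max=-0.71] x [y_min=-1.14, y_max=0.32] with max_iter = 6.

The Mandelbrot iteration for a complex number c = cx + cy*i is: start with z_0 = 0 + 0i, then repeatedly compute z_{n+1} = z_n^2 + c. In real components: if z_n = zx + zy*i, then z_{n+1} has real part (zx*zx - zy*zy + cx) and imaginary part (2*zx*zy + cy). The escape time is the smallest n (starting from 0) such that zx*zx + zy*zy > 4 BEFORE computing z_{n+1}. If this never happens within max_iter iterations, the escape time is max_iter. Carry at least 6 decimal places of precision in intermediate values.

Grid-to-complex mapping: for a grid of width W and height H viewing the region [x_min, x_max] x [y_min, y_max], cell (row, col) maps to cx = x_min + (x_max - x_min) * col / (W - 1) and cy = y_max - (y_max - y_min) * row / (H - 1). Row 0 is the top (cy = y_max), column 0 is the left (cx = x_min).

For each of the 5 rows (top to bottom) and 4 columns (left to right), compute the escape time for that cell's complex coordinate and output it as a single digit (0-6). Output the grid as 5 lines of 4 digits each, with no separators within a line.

(row=0, col=0): c = -1.6800 + 0.3200i → escape time 4
(row=0, col=1): c = -1.3567 + 0.3200i → escape time 6
(row=0, col=2): c = -1.0333 + 0.3200i → escape time 6
(row=0, col=3): c = -0.7100 + 0.3200i → escape time 6
(row=1, col=0): c = -1.6800 + -0.0450i → escape time 6
(row=1, col=1): c = -1.3567 + -0.0450i → escape time 6
(row=1, col=2): c = -1.0333 + -0.0450i → escape time 6
(row=1, col=3): c = -0.7100 + -0.0450i → escape time 6
(row=2, col=0): c = -1.6800 + -0.4100i → escape time 3
(row=2, col=1): c = -1.3567 + -0.4100i → escape time 5
(row=2, col=2): c = -1.0333 + -0.4100i → escape time 6
(row=2, col=3): c = -0.7100 + -0.4100i → escape time 6
(row=3, col=0): c = -1.6800 + -0.7750i → escape time 3
(row=3, col=1): c = -1.3567 + -0.7750i → escape time 3
(row=3, col=2): c = -1.0333 + -0.7750i → escape time 3
(row=3, col=3): c = -0.7100 + -0.7750i → escape time 4
(row=4, col=0): c = -1.6800 + -1.1400i → escape time 1
(row=4, col=1): c = -1.3567 + -1.1400i → escape time 2
(row=4, col=2): c = -1.0333 + -1.1400i → escape time 3
(row=4, col=3): c = -0.7100 + -1.1400i → escape time 3

Answer: 4666
6666
3566
3334
1233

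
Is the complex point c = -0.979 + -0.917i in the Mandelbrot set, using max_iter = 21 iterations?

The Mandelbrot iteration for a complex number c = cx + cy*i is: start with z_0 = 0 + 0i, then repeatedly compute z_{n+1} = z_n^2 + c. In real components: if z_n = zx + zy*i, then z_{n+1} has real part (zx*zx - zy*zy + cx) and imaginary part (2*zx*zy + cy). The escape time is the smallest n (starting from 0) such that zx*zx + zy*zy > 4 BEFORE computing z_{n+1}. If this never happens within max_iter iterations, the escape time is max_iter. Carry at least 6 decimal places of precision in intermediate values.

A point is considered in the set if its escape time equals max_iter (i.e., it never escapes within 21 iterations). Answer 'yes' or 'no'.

z_0 = 0 + 0i, c = -0.9790 + -0.9170i
Iter 1: z = -0.9790 + -0.9170i, |z|^2 = 1.7993
Iter 2: z = -0.8614 + 0.8785i, |z|^2 = 1.5138
Iter 3: z = -1.0086 + -2.4305i, |z|^2 = 6.9249
Escaped at iteration 3

Answer: no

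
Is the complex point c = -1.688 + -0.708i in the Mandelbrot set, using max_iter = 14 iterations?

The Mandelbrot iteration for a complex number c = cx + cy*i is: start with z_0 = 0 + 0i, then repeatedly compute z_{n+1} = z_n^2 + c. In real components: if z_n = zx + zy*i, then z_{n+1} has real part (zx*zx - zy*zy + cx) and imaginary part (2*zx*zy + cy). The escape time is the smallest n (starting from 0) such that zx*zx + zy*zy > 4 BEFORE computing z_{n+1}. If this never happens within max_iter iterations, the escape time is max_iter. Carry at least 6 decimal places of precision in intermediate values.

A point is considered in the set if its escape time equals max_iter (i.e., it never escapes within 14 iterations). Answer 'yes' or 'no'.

z_0 = 0 + 0i, c = -1.6880 + -0.7080i
Iter 1: z = -1.6880 + -0.7080i, |z|^2 = 3.3506
Iter 2: z = 0.6601 + 1.6822i, |z|^2 = 3.2655
Iter 3: z = -4.0821 + 1.5128i, |z|^2 = 18.9522
Escaped at iteration 3

Answer: no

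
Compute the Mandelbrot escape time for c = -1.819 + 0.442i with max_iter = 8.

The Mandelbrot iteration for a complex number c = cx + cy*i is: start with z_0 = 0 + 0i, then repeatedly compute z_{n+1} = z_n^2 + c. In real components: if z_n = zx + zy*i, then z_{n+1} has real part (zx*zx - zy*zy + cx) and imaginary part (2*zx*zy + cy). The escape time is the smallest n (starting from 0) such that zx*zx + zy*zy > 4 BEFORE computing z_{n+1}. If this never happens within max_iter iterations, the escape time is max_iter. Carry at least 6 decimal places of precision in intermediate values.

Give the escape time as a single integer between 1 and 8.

z_0 = 0 + 0i, c = -1.8190 + 0.4420i
Iter 1: z = -1.8190 + 0.4420i, |z|^2 = 3.5041
Iter 2: z = 1.2944 + -1.1660i, |z|^2 = 3.0350
Iter 3: z = -1.5031 + -2.5765i, |z|^2 = 8.8977
Escaped at iteration 3

Answer: 3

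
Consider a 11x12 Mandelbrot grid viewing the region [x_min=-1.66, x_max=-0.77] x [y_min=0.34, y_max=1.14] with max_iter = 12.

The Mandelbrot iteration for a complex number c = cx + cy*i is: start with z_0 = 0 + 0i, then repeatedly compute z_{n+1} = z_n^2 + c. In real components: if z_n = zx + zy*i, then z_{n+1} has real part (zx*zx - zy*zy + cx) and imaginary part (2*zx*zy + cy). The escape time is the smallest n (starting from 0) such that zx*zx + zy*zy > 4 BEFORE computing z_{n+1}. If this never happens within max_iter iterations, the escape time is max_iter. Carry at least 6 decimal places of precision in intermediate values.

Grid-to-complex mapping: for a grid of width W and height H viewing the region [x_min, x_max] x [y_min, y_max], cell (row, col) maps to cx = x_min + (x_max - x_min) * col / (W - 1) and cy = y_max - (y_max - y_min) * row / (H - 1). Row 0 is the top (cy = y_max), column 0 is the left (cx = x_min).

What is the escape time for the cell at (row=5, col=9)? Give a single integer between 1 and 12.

z_0 = 0 + 0i, c = -0.8590 + 0.7764i
Iter 1: z = -0.8590 + 0.7764i, |z|^2 = 1.3406
Iter 2: z = -0.7239 + -0.5574i, |z|^2 = 0.8347
Iter 3: z = -0.6458 + 1.5834i, |z|^2 = 2.9240
Iter 4: z = -2.9490 + -1.2686i, |z|^2 = 10.3061
Escaped at iteration 4

Answer: 4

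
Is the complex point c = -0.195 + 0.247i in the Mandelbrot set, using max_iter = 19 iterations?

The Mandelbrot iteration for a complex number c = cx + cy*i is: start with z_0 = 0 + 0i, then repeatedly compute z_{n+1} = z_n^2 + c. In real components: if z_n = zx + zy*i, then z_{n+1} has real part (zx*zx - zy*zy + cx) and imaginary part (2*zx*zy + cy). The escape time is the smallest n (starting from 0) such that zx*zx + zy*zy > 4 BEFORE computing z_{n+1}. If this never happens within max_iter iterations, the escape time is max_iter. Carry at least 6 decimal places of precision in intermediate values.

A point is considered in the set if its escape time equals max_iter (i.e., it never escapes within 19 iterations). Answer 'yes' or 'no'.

z_0 = 0 + 0i, c = -0.1950 + 0.2470i
Iter 1: z = -0.1950 + 0.2470i, |z|^2 = 0.0990
Iter 2: z = -0.2180 + 0.1507i, |z|^2 = 0.0702
Iter 3: z = -0.1702 + 0.1813i, |z|^2 = 0.0618
Iter 4: z = -0.1989 + 0.1853i, |z|^2 = 0.0739
Iter 5: z = -0.1898 + 0.1733i, |z|^2 = 0.0660
Iter 6: z = -0.1890 + 0.1812i, |z|^2 = 0.0686
Iter 7: z = -0.1921 + 0.1785i, |z|^2 = 0.0688
Iter 8: z = -0.1899 + 0.1784i, |z|^2 = 0.0679
Iter 9: z = -0.1908 + 0.1792i, |z|^2 = 0.0685
Iter 10: z = -0.1907 + 0.1786i, |z|^2 = 0.0683
Iter 11: z = -0.1905 + 0.1789i, |z|^2 = 0.0683
Iter 12: z = -0.1907 + 0.1788i, |z|^2 = 0.0683
Iter 13: z = -0.1906 + 0.1788i, |z|^2 = 0.0683
Iter 14: z = -0.1906 + 0.1788i, |z|^2 = 0.0683
Iter 15: z = -0.1906 + 0.1788i, |z|^2 = 0.0683
Iter 16: z = -0.1906 + 0.1788i, |z|^2 = 0.0683
Iter 17: z = -0.1906 + 0.1788i, |z|^2 = 0.0683
Iter 18: z = -0.1906 + 0.1788i, |z|^2 = 0.0683
Did not escape in 19 iterations → in set

Answer: yes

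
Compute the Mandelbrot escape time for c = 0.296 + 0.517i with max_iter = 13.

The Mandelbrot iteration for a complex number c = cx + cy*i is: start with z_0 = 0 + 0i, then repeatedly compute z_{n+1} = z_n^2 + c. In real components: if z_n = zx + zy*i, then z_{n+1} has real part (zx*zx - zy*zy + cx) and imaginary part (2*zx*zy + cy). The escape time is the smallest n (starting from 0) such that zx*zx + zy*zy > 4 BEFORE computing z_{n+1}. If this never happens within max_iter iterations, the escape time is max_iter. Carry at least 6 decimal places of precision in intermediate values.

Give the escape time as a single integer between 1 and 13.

Answer: 13

Derivation:
z_0 = 0 + 0i, c = 0.2960 + 0.5170i
Iter 1: z = 0.2960 + 0.5170i, |z|^2 = 0.3549
Iter 2: z = 0.1163 + 0.8231i, |z|^2 = 0.6910
Iter 3: z = -0.3679 + 0.7085i, |z|^2 = 0.6373
Iter 4: z = -0.0706 + -0.0043i, |z|^2 = 0.0050
Iter 5: z = 0.3010 + 0.5176i, |z|^2 = 0.3585
Iter 6: z = 0.1187 + 0.8286i, |z|^2 = 0.7006
Iter 7: z = -0.3764 + 0.7136i, |z|^2 = 0.6510
Iter 8: z = -0.0716 + -0.0203i, |z|^2 = 0.0055
Iter 9: z = 0.3007 + 0.5199i, |z|^2 = 0.3607
Iter 10: z = 0.1161 + 0.8297i, |z|^2 = 0.7019
Iter 11: z = -0.3789 + 0.7097i, |z|^2 = 0.6472
Iter 12: z = -0.0641 + -0.0208i, |z|^2 = 0.0045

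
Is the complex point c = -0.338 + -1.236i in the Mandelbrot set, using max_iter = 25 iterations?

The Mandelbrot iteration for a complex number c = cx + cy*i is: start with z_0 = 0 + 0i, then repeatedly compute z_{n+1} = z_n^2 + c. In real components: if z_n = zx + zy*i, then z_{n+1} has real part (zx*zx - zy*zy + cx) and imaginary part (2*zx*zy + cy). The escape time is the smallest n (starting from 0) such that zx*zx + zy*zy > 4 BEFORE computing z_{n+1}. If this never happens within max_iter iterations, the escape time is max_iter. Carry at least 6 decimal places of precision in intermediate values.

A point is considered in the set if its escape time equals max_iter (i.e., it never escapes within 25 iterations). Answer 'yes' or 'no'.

Answer: no

Derivation:
z_0 = 0 + 0i, c = -0.3380 + -1.2360i
Iter 1: z = -0.3380 + -1.2360i, |z|^2 = 1.6419
Iter 2: z = -1.7515 + -0.4005i, |z|^2 = 3.2280
Iter 3: z = 2.5692 + 0.1668i, |z|^2 = 6.6287
Escaped at iteration 3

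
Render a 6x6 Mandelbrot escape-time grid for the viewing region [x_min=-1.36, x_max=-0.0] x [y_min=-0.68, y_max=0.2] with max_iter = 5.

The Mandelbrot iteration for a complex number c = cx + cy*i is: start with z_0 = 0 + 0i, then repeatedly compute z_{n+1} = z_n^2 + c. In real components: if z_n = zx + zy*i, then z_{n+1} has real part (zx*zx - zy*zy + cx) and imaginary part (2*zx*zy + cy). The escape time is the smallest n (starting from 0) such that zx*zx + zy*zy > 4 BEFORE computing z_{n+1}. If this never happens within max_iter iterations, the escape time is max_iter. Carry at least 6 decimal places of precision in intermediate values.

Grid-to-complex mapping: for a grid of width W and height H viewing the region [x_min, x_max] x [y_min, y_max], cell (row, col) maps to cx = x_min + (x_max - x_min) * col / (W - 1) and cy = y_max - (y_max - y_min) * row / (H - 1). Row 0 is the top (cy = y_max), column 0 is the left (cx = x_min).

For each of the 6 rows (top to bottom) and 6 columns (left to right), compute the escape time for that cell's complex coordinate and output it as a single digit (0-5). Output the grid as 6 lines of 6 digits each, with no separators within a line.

(row=0, col=0): c = -1.3600 + 0.2000i → escape time 5
(row=0, col=1): c = -1.0880 + 0.2000i → escape time 5
(row=0, col=2): c = -0.8160 + 0.2000i → escape time 5
(row=0, col=3): c = -0.5440 + 0.2000i → escape time 5
(row=0, col=4): c = -0.2720 + 0.2000i → escape time 5
(row=0, col=5): c = 0.0000 + 0.2000i → escape time 5
(row=1, col=0): c = -1.3600 + 0.0240i → escape time 5
(row=1, col=1): c = -1.0880 + 0.0240i → escape time 5
(row=1, col=2): c = -0.8160 + 0.0240i → escape time 5
(row=1, col=3): c = -0.5440 + 0.0240i → escape time 5
(row=1, col=4): c = -0.2720 + 0.0240i → escape time 5
(row=1, col=5): c = 0.0000 + 0.0240i → escape time 5
(row=2, col=0): c = -1.3600 + -0.1520i → escape time 5
(row=2, col=1): c = -1.0880 + -0.1520i → escape time 5
(row=2, col=2): c = -0.8160 + -0.1520i → escape time 5
(row=2, col=3): c = -0.5440 + -0.1520i → escape time 5
(row=2, col=4): c = -0.2720 + -0.1520i → escape time 5
(row=2, col=5): c = 0.0000 + -0.1520i → escape time 5
(row=3, col=0): c = -1.3600 + -0.3280i → escape time 5
(row=3, col=1): c = -1.0880 + -0.3280i → escape time 5
(row=3, col=2): c = -0.8160 + -0.3280i → escape time 5
(row=3, col=3): c = -0.5440 + -0.3280i → escape time 5
(row=3, col=4): c = -0.2720 + -0.3280i → escape time 5
(row=3, col=5): c = 0.0000 + -0.3280i → escape time 5
(row=4, col=0): c = -1.3600 + -0.5040i → escape time 3
(row=4, col=1): c = -1.0880 + -0.5040i → escape time 5
(row=4, col=2): c = -0.8160 + -0.5040i → escape time 5
(row=4, col=3): c = -0.5440 + -0.5040i → escape time 5
(row=4, col=4): c = -0.2720 + -0.5040i → escape time 5
(row=4, col=5): c = 0.0000 + -0.5040i → escape time 5
(row=5, col=0): c = -1.3600 + -0.6800i → escape time 3
(row=5, col=1): c = -1.0880 + -0.6800i → escape time 3
(row=5, col=2): c = -0.8160 + -0.6800i → escape time 4
(row=5, col=3): c = -0.5440 + -0.6800i → escape time 5
(row=5, col=4): c = -0.2720 + -0.6800i → escape time 5
(row=5, col=5): c = 0.0000 + -0.6800i → escape time 5

Answer: 555555
555555
555555
555555
355555
334555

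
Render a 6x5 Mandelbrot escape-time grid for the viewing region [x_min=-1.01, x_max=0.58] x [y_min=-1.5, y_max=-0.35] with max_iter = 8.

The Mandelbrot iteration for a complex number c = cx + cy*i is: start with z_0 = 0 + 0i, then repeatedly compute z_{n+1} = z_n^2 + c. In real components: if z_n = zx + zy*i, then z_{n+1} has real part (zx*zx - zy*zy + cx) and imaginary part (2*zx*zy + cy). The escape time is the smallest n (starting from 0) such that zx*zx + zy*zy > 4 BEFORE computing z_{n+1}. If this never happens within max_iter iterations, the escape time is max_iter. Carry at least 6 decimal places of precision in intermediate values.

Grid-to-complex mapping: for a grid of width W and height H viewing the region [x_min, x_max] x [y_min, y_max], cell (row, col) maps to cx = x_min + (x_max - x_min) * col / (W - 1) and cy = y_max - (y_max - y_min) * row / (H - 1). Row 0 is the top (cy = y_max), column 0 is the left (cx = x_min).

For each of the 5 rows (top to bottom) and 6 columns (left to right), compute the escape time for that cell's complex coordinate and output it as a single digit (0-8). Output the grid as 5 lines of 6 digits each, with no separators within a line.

(row=0, col=0): c = -1.0100 + -0.3500i → escape time 8
(row=0, col=1): c = -0.6920 + -0.3500i → escape time 8
(row=0, col=2): c = -0.3740 + -0.3500i → escape time 8
(row=0, col=3): c = -0.0560 + -0.3500i → escape time 8
(row=0, col=4): c = 0.2620 + -0.3500i → escape time 8
(row=0, col=5): c = 0.5800 + -0.3500i → escape time 4
(row=1, col=0): c = -1.0100 + -0.6375i → escape time 4
(row=1, col=1): c = -0.6920 + -0.6375i → escape time 6
(row=1, col=2): c = -0.3740 + -0.6375i → escape time 8
(row=1, col=3): c = -0.0560 + -0.6375i → escape time 8
(row=1, col=4): c = 0.2620 + -0.6375i → escape time 8
(row=1, col=5): c = 0.5800 + -0.6375i → escape time 3
(row=2, col=0): c = -1.0100 + -0.9250i → escape time 3
(row=2, col=1): c = -0.6920 + -0.9250i → escape time 4
(row=2, col=2): c = -0.3740 + -0.9250i → escape time 5
(row=2, col=3): c = -0.0560 + -0.9250i → escape time 8
(row=2, col=4): c = 0.2620 + -0.9250i → escape time 4
(row=2, col=5): c = 0.5800 + -0.9250i → escape time 3
(row=3, col=0): c = -1.0100 + -1.2125i → escape time 3
(row=3, col=1): c = -0.6920 + -1.2125i → escape time 3
(row=3, col=2): c = -0.3740 + -1.2125i → escape time 3
(row=3, col=3): c = -0.0560 + -1.2125i → escape time 3
(row=3, col=4): c = 0.2620 + -1.2125i → escape time 2
(row=3, col=5): c = 0.5800 + -1.2125i → escape time 2
(row=4, col=0): c = -1.0100 + -1.5000i → escape time 2
(row=4, col=1): c = -0.6920 + -1.5000i → escape time 2
(row=4, col=2): c = -0.3740 + -1.5000i → escape time 2
(row=4, col=3): c = -0.0560 + -1.5000i → escape time 2
(row=4, col=4): c = 0.2620 + -1.5000i → escape time 2
(row=4, col=5): c = 0.5800 + -1.5000i → escape time 2

Answer: 888884
468883
345843
333322
222222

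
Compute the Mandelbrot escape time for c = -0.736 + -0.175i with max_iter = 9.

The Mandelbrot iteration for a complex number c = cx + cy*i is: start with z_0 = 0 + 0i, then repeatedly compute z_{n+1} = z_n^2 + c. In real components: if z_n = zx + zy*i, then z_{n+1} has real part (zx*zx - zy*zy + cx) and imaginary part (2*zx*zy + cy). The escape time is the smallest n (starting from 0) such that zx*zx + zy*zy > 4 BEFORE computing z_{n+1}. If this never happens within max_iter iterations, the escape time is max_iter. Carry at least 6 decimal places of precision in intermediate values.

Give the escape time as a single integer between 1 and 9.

z_0 = 0 + 0i, c = -0.7360 + -0.1750i
Iter 1: z = -0.7360 + -0.1750i, |z|^2 = 0.5723
Iter 2: z = -0.2249 + 0.0826i, |z|^2 = 0.0574
Iter 3: z = -0.6922 + -0.2122i, |z|^2 = 0.5242
Iter 4: z = -0.3018 + 0.1187i, |z|^2 = 0.1052
Iter 5: z = -0.6590 + -0.2467i, |z|^2 = 0.4951
Iter 6: z = -0.3626 + 0.1501i, |z|^2 = 0.1540
Iter 7: z = -0.6271 + -0.2838i, |z|^2 = 0.4738
Iter 8: z = -0.4233 + 0.1810i, |z|^2 = 0.2120

Answer: 9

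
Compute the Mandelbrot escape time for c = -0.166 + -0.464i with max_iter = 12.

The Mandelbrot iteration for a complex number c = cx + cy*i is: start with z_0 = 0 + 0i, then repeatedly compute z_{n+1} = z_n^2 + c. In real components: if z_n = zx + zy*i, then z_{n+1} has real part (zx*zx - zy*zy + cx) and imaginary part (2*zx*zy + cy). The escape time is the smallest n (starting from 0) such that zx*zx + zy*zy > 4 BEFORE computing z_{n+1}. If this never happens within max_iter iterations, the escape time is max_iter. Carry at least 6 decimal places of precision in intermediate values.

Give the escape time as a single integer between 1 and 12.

Answer: 12

Derivation:
z_0 = 0 + 0i, c = -0.1660 + -0.4640i
Iter 1: z = -0.1660 + -0.4640i, |z|^2 = 0.2429
Iter 2: z = -0.3537 + -0.3100i, |z|^2 = 0.2212
Iter 3: z = -0.1369 + -0.2447i, |z|^2 = 0.0786
Iter 4: z = -0.2071 + -0.3970i, |z|^2 = 0.2005
Iter 5: z = -0.2807 + -0.2995i, |z|^2 = 0.1685
Iter 6: z = -0.1769 + -0.2958i, |z|^2 = 0.1188
Iter 7: z = -0.2222 + -0.3593i, |z|^2 = 0.1785
Iter 8: z = -0.2457 + -0.3043i, |z|^2 = 0.1530
Iter 9: z = -0.1982 + -0.3144i, |z|^2 = 0.1382
Iter 10: z = -0.2256 + -0.3393i, |z|^2 = 0.1660
Iter 11: z = -0.2303 + -0.3109i, |z|^2 = 0.1497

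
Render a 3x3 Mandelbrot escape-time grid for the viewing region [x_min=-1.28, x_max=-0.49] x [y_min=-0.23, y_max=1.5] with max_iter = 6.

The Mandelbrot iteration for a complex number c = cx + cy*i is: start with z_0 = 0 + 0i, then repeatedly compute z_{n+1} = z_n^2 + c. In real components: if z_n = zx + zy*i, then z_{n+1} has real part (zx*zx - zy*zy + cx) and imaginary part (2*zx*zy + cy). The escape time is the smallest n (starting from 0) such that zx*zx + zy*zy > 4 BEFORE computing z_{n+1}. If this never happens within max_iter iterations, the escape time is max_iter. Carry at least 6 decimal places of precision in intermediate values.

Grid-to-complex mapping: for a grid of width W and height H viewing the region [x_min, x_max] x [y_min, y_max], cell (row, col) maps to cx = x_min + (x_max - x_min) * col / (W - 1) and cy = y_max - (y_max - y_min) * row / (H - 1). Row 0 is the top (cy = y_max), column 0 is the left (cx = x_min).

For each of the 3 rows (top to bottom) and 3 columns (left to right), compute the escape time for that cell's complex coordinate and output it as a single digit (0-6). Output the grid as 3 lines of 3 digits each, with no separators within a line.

(row=0, col=0): c = -1.2800 + 1.5000i → escape time 2
(row=0, col=1): c = -0.8850 + 1.5000i → escape time 2
(row=0, col=2): c = -0.4900 + 1.5000i → escape time 2
(row=1, col=0): c = -1.2800 + 0.6350i → escape time 3
(row=1, col=1): c = -0.8850 + 0.6350i → escape time 5
(row=1, col=2): c = -0.4900 + 0.6350i → escape time 6
(row=2, col=0): c = -1.2800 + -0.2300i → escape time 6
(row=2, col=1): c = -0.8850 + -0.2300i → escape time 6
(row=2, col=2): c = -0.4900 + -0.2300i → escape time 6

Answer: 222
356
666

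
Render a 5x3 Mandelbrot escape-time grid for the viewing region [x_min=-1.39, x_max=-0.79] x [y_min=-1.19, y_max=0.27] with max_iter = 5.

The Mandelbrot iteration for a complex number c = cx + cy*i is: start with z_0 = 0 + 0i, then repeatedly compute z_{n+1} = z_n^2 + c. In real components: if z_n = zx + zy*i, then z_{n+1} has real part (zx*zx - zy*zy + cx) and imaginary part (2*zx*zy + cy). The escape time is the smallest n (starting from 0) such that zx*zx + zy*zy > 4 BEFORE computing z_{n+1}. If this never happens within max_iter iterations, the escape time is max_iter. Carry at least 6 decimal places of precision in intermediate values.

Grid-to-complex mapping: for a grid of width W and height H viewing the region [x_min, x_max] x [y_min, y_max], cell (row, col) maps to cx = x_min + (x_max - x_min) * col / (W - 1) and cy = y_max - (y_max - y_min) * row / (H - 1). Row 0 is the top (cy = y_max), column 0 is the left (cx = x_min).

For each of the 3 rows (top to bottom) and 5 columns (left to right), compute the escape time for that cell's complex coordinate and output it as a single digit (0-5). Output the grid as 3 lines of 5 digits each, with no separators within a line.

(row=0, col=0): c = -1.3900 + 0.2700i → escape time 5
(row=0, col=1): c = -1.2400 + 0.2700i → escape time 5
(row=0, col=2): c = -1.0900 + 0.2700i → escape time 5
(row=0, col=3): c = -0.9400 + 0.2700i → escape time 5
(row=0, col=4): c = -0.7900 + 0.2700i → escape time 5
(row=1, col=0): c = -1.3900 + -0.4600i → escape time 4
(row=1, col=1): c = -1.2400 + -0.4600i → escape time 5
(row=1, col=2): c = -1.0900 + -0.4600i → escape time 5
(row=1, col=3): c = -0.9400 + -0.4600i → escape time 5
(row=1, col=4): c = -0.7900 + -0.4600i → escape time 5
(row=2, col=0): c = -1.3900 + -1.1900i → escape time 2
(row=2, col=1): c = -1.2400 + -1.1900i → escape time 2
(row=2, col=2): c = -1.0900 + -1.1900i → escape time 3
(row=2, col=3): c = -0.9400 + -1.1900i → escape time 3
(row=2, col=4): c = -0.7900 + -1.1900i → escape time 3

Answer: 55555
45555
22333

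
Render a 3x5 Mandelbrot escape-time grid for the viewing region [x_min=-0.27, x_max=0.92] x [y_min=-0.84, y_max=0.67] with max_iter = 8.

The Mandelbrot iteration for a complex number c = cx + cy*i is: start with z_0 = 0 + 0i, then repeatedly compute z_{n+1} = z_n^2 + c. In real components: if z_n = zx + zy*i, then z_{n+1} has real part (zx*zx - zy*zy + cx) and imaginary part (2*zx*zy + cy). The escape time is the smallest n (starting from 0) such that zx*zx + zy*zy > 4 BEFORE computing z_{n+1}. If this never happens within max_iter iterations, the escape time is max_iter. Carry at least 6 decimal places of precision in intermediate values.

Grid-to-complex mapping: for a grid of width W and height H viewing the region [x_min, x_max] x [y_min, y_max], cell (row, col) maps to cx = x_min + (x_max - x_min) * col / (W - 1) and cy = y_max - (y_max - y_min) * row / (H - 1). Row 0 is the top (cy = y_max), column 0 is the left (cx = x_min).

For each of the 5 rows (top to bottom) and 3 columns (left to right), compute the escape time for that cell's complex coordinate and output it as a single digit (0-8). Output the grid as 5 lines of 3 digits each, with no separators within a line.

Answer: 882
883
883
882
842

Derivation:
(row=0, col=0): c = -0.2700 + 0.6700i → escape time 8
(row=0, col=1): c = 0.3250 + 0.6700i → escape time 8
(row=0, col=2): c = 0.9200 + 0.6700i → escape time 2
(row=1, col=0): c = -0.2700 + 0.2925i → escape time 8
(row=1, col=1): c = 0.3250 + 0.2925i → escape time 8
(row=1, col=2): c = 0.9200 + 0.2925i → escape time 3
(row=2, col=0): c = -0.2700 + -0.0850i → escape time 8
(row=2, col=1): c = 0.3250 + -0.0850i → escape time 8
(row=2, col=2): c = 0.9200 + -0.0850i → escape time 3
(row=3, col=0): c = -0.2700 + -0.4625i → escape time 8
(row=3, col=1): c = 0.3250 + -0.4625i → escape time 8
(row=3, col=2): c = 0.9200 + -0.4625i → escape time 2
(row=4, col=0): c = -0.2700 + -0.8400i → escape time 8
(row=4, col=1): c = 0.3250 + -0.8400i → escape time 4
(row=4, col=2): c = 0.9200 + -0.8400i → escape time 2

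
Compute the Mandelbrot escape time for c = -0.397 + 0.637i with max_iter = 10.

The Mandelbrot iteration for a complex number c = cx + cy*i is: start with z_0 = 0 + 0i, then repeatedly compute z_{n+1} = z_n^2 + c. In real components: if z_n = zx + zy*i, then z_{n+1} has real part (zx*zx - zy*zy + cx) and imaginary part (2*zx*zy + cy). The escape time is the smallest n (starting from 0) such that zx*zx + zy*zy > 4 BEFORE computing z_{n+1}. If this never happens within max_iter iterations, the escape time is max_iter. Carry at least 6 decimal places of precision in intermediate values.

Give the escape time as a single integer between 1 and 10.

z_0 = 0 + 0i, c = -0.3970 + 0.6370i
Iter 1: z = -0.3970 + 0.6370i, |z|^2 = 0.5634
Iter 2: z = -0.6452 + 0.1312i, |z|^2 = 0.4335
Iter 3: z = 0.0020 + 0.4677i, |z|^2 = 0.2187
Iter 4: z = -0.6157 + 0.6389i, |z|^2 = 0.7873
Iter 5: z = -0.4261 + -0.1497i, |z|^2 = 0.2039
Iter 6: z = -0.2379 + 0.7646i, |z|^2 = 0.6412
Iter 7: z = -0.9250 + 0.2732i, |z|^2 = 0.9303
Iter 8: z = 0.3840 + 0.1316i, |z|^2 = 0.1648
Iter 9: z = -0.2668 + 0.7380i, |z|^2 = 0.6159

Answer: 10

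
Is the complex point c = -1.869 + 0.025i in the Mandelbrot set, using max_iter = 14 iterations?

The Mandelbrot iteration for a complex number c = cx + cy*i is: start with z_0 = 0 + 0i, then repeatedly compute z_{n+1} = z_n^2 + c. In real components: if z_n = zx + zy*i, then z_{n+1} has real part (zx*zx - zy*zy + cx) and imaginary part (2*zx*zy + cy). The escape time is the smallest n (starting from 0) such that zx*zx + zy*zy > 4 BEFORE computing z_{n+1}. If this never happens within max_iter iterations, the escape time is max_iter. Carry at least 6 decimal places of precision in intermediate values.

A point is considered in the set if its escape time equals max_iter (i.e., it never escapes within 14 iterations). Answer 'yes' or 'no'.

Answer: no

Derivation:
z_0 = 0 + 0i, c = -1.8690 + 0.0250i
Iter 1: z = -1.8690 + 0.0250i, |z|^2 = 3.4938
Iter 2: z = 1.6235 + -0.0685i, |z|^2 = 2.6406
Iter 3: z = 0.7622 + -0.1973i, |z|^2 = 0.6198
Iter 4: z = -1.3270 + -0.2757i, |z|^2 = 1.8369
Iter 5: z = -0.1841 + 0.7567i, |z|^2 = 0.6065
Iter 6: z = -2.4077 + -0.2536i, |z|^2 = 5.8613
Escaped at iteration 6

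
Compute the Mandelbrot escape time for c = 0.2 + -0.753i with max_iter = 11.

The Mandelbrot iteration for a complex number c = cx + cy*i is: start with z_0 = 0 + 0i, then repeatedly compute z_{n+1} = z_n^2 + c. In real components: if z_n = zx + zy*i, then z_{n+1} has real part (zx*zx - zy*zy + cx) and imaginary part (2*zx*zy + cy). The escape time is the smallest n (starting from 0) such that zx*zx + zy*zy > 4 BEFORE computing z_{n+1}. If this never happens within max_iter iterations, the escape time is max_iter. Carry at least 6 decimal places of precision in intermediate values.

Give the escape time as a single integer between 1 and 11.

Answer: 6

Derivation:
z_0 = 0 + 0i, c = 0.2000 + -0.7530i
Iter 1: z = 0.2000 + -0.7530i, |z|^2 = 0.6070
Iter 2: z = -0.3270 + -1.0542i, |z|^2 = 1.2183
Iter 3: z = -0.8044 + -0.0635i, |z|^2 = 0.6511
Iter 4: z = 0.8430 + -0.6508i, |z|^2 = 1.1342
Iter 5: z = 0.4872 + -1.8503i, |z|^2 = 3.6608
Iter 6: z = -2.9861 + -2.5558i, |z|^2 = 15.4490
Escaped at iteration 6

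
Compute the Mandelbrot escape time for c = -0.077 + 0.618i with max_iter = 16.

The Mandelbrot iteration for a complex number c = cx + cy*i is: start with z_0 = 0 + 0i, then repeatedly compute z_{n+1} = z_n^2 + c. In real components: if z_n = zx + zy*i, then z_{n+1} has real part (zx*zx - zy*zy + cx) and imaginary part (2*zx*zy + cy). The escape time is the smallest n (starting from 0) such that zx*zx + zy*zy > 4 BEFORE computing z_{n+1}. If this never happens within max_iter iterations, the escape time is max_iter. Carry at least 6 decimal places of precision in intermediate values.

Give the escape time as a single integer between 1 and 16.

z_0 = 0 + 0i, c = -0.0770 + 0.6180i
Iter 1: z = -0.0770 + 0.6180i, |z|^2 = 0.3879
Iter 2: z = -0.4530 + 0.5228i, |z|^2 = 0.4786
Iter 3: z = -0.1451 + 0.1443i, |z|^2 = 0.0419
Iter 4: z = -0.0768 + 0.5761i, |z|^2 = 0.3378
Iter 5: z = -0.4030 + 0.5296i, |z|^2 = 0.4428
Iter 6: z = -0.1950 + 0.1912i, |z|^2 = 0.0746
Iter 7: z = -0.0755 + 0.5434i, |z|^2 = 0.3010
Iter 8: z = -0.3666 + 0.5359i, |z|^2 = 0.4216
Iter 9: z = -0.2298 + 0.2250i, |z|^2 = 0.1035
Iter 10: z = -0.0748 + 0.5146i, |z|^2 = 0.2704
Iter 11: z = -0.3362 + 0.5410i, |z|^2 = 0.4057
Iter 12: z = -0.2566 + 0.2543i, |z|^2 = 0.1305
Iter 13: z = -0.0758 + 0.4875i, |z|^2 = 0.2434
Iter 14: z = -0.3089 + 0.5441i, |z|^2 = 0.3915
Iter 15: z = -0.2776 + 0.2818i, |z|^2 = 0.1565

Answer: 16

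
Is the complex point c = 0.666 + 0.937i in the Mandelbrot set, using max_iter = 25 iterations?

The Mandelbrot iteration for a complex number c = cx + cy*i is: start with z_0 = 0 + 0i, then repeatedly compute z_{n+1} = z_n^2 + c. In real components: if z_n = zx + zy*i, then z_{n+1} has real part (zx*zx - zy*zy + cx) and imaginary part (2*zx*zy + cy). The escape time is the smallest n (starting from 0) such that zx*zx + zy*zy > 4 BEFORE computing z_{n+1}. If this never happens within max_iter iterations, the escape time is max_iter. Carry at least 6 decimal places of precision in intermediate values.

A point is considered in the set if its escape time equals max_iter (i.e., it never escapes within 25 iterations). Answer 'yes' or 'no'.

z_0 = 0 + 0i, c = 0.6660 + 0.9370i
Iter 1: z = 0.6660 + 0.9370i, |z|^2 = 1.3215
Iter 2: z = 0.2316 + 2.1851i, |z|^2 = 4.8282
Escaped at iteration 2

Answer: no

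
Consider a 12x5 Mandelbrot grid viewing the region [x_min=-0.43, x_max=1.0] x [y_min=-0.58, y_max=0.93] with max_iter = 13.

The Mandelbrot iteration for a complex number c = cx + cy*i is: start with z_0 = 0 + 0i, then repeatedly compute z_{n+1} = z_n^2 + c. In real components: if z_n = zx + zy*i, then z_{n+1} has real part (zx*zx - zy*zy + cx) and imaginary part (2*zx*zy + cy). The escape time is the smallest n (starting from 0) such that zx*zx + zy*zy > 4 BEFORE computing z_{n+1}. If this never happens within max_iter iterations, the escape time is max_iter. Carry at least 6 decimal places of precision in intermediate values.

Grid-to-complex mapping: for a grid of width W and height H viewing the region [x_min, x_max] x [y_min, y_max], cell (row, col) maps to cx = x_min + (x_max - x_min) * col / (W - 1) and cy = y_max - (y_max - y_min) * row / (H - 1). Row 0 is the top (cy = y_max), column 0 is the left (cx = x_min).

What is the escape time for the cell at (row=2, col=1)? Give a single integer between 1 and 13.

z_0 = 0 + 0i, c = -0.3000 + 0.1750i
Iter 1: z = -0.3000 + 0.1750i, |z|^2 = 0.1206
Iter 2: z = -0.2406 + 0.0700i, |z|^2 = 0.0628
Iter 3: z = -0.2470 + 0.1413i, |z|^2 = 0.0810
Iter 4: z = -0.2590 + 0.1052i, |z|^2 = 0.0781
Iter 5: z = -0.2440 + 0.1205i, |z|^2 = 0.0741
Iter 6: z = -0.2550 + 0.1162i, |z|^2 = 0.0785
Iter 7: z = -0.2485 + 0.1157i, |z|^2 = 0.0751
Iter 8: z = -0.2517 + 0.1175i, |z|^2 = 0.0771
Iter 9: z = -0.2505 + 0.1159i, |z|^2 = 0.0762
Iter 10: z = -0.2507 + 0.1170i, |z|^2 = 0.0765
Iter 11: z = -0.2508 + 0.1164i, |z|^2 = 0.0765
Iter 12: z = -0.2506 + 0.1166i, |z|^2 = 0.0764

Answer: 13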